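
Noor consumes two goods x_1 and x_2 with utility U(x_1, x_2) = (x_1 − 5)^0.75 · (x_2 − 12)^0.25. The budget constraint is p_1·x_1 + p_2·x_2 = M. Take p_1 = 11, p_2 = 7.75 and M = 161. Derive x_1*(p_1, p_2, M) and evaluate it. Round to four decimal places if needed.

MRS = 3·(x_2−12)/(x_1−5). Tangency with p_1/p_2 gives x_2−12 = (1/3)·(p_1/p_2)·(x_1−5).
Substituting into the budget: x_1* = 5 + 0.75·(M − 5·p_1 − 12·p_2)/p_1, and x_2* = 12 + 0.25·(…)/p_2.
Discretionary income = 161 − 5·11 − 12·7.75 = 13; x_1* = 5 + 0.75·13/11 = 5.8864.

x_1* = 5.8864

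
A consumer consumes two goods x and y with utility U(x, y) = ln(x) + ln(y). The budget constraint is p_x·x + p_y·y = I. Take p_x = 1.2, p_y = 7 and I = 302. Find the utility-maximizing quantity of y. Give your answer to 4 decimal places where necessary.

y* = 21.5714

MU_x/MU_y = (y)/(x); tangency sets this equal to p_x/p_y.
Rearranging, p_y·y = p_x·x. Substituting into the budget gives p_x·x·(1 + 1) = I.
Demand: x*(p_x,p_y,I) = 0.5·I/p_x and y* = 0.5·I/p_y.
At p_x=1.2, p_y=7, I=302: y* = 0.5·302/7 = 21.5714.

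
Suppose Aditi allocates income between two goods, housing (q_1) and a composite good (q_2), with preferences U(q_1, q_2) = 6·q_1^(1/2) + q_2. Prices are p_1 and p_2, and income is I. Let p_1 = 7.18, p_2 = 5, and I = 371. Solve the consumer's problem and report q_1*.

Utility is quasi-linear in q_2; the FOC for q_1 is 3/√q_1 = p_1/p_2.
Thus q_1* = (3·p_2/p_1)² — independent of I — with the rest of income spent on q_2.
Plugging in: q_1* = (3·5/7.18)² = 4.3645.

q_1* = 4.3645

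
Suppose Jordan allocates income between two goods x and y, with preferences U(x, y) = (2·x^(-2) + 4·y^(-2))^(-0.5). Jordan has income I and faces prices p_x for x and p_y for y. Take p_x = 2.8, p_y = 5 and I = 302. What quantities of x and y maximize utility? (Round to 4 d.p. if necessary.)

x* = 37.7855, y* = 39.2401

Numerically y/x = 1.038499, so x* = 302/(2.8 + 5·1.038499) = 37.7855 and y* = 1.038499·37.7855 = 39.2401.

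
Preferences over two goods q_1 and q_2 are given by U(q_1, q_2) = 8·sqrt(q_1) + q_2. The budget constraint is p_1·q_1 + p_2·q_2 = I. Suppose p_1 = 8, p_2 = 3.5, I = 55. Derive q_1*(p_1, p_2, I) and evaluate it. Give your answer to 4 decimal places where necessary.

q_1* = 3.0625

Utility is quasi-linear in q_2; the FOC for q_1 is 4/√q_1 = p_1/p_2.
Thus q_1* = (4·p_2/p_1)² — independent of I — with the rest of income spent on q_2.
Plugging in: q_1* = (4·3.5/8)² = 3.0625.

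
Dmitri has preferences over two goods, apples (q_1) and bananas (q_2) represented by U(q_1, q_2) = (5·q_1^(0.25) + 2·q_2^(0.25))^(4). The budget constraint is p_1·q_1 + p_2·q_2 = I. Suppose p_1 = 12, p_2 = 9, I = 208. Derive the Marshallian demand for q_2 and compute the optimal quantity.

With the ratio pinned down, the budget gives q_1* = I/(p_1 + p_2·(q_2/q_1)) and q_2* = (q_2/q_1)·q_1*.
Numerically q_2/q_1 = 0.432512, so q_1* = 208/(12 + 9·0.432512) = 13.0878 and q_2* = 0.432512·13.0878 = 5.6607.

q_2* = 5.6607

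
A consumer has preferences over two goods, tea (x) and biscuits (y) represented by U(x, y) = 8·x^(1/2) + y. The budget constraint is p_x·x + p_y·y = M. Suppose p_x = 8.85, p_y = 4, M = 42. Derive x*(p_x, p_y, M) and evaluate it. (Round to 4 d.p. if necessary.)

Utility is quasi-linear in y; the FOC for x is 4/√x = p_x/p_y.
Solve: √x = 4·p_y/p_x, so x*(p_x,p_y) = (4·p_y/p_x)², and y* = (M − p_x·x*)/p_y.
Plugging in: x* = (4·4/8.85)² = 3.2685.

x* = 3.2685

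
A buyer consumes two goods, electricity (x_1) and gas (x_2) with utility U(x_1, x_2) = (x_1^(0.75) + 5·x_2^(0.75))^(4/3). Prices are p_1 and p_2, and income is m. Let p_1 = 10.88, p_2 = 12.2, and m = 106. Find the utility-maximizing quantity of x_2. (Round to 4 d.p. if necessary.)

x_2* = 8.669

MRS = MU_x_1/MU_x_2 = (1/5)·(x_2/x_1)^(0.25). Set equal to p_1/p_2.
Hence x_2/x_1 = (5·p_1/p_2)^(1/(0.25)), i.e. raised to the 4 power.
Substitute x_2 = (x_2/x_1)·x_1 into the budget: x_1* = m/(p_1 + p_2·(x_2/x_1)).
Numerically x_2/x_1 = 395.326817, so x_1* = 106/(10.88 + 12.2·395.326817) = 0.0219 and x_2* = 395.326817·0.0219 = 8.669.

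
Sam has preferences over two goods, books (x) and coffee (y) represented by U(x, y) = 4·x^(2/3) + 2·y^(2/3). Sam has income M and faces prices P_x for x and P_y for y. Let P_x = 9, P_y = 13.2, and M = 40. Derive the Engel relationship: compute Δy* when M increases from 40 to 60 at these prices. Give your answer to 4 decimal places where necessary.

MRS = MU_x/MU_y = 2·(y/x)^(1/3). Set equal to P_x/P_y.
Hence y/x = ((1/2)·P_x/P_y)^(1/(1/3)), i.e. raised to the 3 power.
With the ratio pinned down, the budget gives x* = M/(P_x + P_y·(y/x)) and y* = (y/x)·x*.
Numerically y/x = 0.03962, so x* = 40/(9 + 13.2·0.03962) = 4.2004 and y* = 0.03962·4.2004 = 0.1664.
At M' = 60: y* = 0.2496. Change: 0.2496 − 0.1664 = 0.0832.

Δy* = 0.0832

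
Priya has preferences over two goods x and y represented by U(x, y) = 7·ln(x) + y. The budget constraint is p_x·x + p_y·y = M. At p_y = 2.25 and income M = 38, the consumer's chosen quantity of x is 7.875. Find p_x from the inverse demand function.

p_x = 2

Set MRS = p_x/p_y: (7/x)/1 = p_x/p_y.
So x*(p_x,p_y) = 7·p_y/p_x, independent of income; and y* = (M − 7·p_y)/p_y.
Set x* = 7.875 in the demand function and solve for p_x: p_x = 2.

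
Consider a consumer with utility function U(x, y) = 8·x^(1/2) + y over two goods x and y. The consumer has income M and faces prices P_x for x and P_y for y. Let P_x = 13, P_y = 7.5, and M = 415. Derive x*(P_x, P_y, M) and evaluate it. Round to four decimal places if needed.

x* = 5.3254

Set MRS = P_x/P_y: 4·x^(−1/2) = P_x/P_y.
Thus x* = (4·P_y/P_x)² — independent of M — with the rest of income spent on y.
Plugging in: x* = (4·7.5/13)² = 5.3254.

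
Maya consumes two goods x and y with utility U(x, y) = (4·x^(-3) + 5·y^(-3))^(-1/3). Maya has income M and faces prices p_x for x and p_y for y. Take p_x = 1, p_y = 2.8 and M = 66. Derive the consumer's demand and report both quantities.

x* = 20.0685, y* = 16.4041

Numerically y/x = 0.817406, so x* = 66/(1 + 2.8·0.817406) = 20.0685 and y* = 0.817406·20.0685 = 16.4041.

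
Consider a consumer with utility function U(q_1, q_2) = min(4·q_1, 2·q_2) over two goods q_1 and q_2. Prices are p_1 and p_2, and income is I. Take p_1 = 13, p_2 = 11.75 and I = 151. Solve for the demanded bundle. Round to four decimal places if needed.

q_1* = 4.137, q_2* = 8.274

With perfect complements, no substitution: consume in ratio q_1:q_2 = 2:4.
Budget: p_1·q_1 + p_2·2·q_1 = I, so (2·p_1 + 4·p_2)·q_1 = 2·I.
Demand: q_1*(p_1,p_2,I) = 2·I/(2·p_1 + 4·p_2), q_2* = 4·I/(2·p_1 + 4·p_2).
Here 2·13 + 4·11.75 = 73, giving q_1* = 4.137 and q_2* = 8.274.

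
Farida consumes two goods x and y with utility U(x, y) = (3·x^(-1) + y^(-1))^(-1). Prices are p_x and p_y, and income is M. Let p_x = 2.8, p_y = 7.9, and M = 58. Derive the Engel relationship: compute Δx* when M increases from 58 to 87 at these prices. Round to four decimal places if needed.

Δx* = 5.258

With the ratio pinned down, the budget gives x* = M/(p_x + p_y·(y/x)) and y* = (y/x)·x*.
Numerically y/x = 0.34372, so x* = 58/(2.8 + 7.9·0.34372) = 10.516.
At M' = 87: x* = 15.774. Change: 15.774 − 10.516 = 5.258.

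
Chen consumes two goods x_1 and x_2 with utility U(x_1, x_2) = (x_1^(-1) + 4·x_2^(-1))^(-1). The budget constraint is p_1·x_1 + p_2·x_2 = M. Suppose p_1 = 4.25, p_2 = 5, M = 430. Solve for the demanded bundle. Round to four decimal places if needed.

From the CES first-order condition, (1/4)·(x_2/x_1)^(2) = p_1/p_2.
Hence x_2/x_1 = (4·p_1/p_2)^(1/(2)), i.e. raised to the 0.5 power.
With the ratio pinned down, the budget gives x_1* = M/(p_1 + p_2·(x_2/x_1)) and x_2* = (x_2/x_1)·x_1*.
Numerically x_2/x_1 = 1.843909, so x_1* = 430/(4.25 + 5·1.843909) = 31.9239 and x_2* = 1.843909·31.9239 = 58.8647.

x_1* = 31.9239, x_2* = 58.8647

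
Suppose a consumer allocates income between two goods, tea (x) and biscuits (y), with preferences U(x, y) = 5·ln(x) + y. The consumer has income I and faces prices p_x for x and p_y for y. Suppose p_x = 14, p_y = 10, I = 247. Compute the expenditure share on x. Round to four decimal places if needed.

share on x = 0.2024

MU_x = 5/x, MU_y = 1. Tangency: 5/x = p_x/p_y.
So x*(p_x,p_y) = 5·p_y/p_x, independent of income; and y* = (I − 5·p_y)/p_y.
At the given prices: x* = 5·10/14 = 3.5714, and y* = 19.7.
Expenditure on x: 14·3.5714 = 50; share = 0.2024.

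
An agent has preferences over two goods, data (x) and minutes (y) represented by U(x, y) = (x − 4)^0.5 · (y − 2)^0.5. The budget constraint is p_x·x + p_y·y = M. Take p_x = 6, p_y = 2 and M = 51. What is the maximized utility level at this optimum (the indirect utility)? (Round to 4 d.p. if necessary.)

MRS = (y−2)/(x−4). Tangency with p_x/p_y gives y−2 = (p_x/p_y)·(x−4).
After buying the subsistence bundle (4, 2), a share 0.5 of the remaining income goes to x: x* = 4 + 0.5·(M − 4p_x − 2p_y)/p_x.
Discretionary income = 51 − 4·6 − 2·2 = 23; x* = 4 + 0.5·23/6 = 5.9167; y* = 2 + 0.5·23/2 = 7.75.
Utility at the optimum: U(5.9167, 7.75) = 3.3198.

V = 3.3198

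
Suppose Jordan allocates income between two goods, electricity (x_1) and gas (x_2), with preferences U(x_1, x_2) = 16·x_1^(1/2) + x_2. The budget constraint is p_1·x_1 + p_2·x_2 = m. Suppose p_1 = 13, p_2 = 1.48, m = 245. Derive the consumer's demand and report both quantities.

Utility is quasi-linear in x_2; the FOC for x_1 is 8/√x_1 = p_1/p_2.
Thus x_1* = (8·p_2/p_1)² — independent of m — with the rest of income spent on x_2.
Plugging in: x_1* = (8·1.48/13)² = 0.8295, x_2* = 158.2544.

x_1* = 0.8295, x_2* = 158.2544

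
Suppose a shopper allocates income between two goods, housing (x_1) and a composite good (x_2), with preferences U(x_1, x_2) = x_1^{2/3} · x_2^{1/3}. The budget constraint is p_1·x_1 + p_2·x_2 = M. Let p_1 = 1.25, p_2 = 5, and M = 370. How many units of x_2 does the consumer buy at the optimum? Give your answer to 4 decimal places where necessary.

MU_x_1/MU_x_2 = (2/3·x_2)/(1/3·x_1); tangency sets this equal to p_1/p_2.
So 2/3·p_2·x_2 = 1/3·p_1·x_1; combined with the budget, a share 2/3 of income goes to x_1.
Demand: x_1*(p_1,p_2,M) = 2/3·M/p_1 and x_2* = 1/3·M/p_2.
At p_1=1.25, p_2=5, M=370: x_2* = 1/3·370/5 = 24.6667.

x_2* = 24.6667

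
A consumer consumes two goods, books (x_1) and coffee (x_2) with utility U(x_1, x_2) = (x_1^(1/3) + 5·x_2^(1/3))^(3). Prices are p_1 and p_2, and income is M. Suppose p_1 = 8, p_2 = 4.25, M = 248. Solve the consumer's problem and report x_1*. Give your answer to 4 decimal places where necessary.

x_1* = 1.8973

From the CES first-order condition, (1/5)·(x_2/x_1)^(2/3) = p_1/p_2.
Hence x_2/x_1 = (5·p_1/p_2)^(1/(2/3)), i.e. raised to the 1.5 power.
With the ratio pinned down, the budget gives x_1* = M/(p_1 + p_2·(x_2/x_1)) and x_2* = (x_2/x_1)·x_1*.
Numerically x_2/x_1 = 28.873976, so x_1* = 248/(8 + 4.25·28.873976) = 1.8973.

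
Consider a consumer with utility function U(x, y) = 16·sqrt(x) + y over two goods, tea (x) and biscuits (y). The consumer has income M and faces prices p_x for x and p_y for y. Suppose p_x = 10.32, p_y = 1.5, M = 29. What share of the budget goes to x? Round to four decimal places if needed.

Utility is quasi-linear in y; the FOC for x is 8/√x = p_x/p_y.
Solve: √x = 8·p_y/p_x, so x*(p_x,p_y) = (8·p_y/p_x)², and y* = (M − p_x·x*)/p_y.
Plugging in: x* = (8·1.5/10.32)² = 1.3521, y* = 10.031.
Expenditure on x: 10.32·1.3521 = 13.9535; share = 0.4812.

share on x = 0.4812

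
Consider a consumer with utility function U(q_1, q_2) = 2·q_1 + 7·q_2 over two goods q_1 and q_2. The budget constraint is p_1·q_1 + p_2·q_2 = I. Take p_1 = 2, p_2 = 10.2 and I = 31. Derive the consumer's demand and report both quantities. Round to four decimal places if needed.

q_1* = 15.5, q_2* = 0

Linear utility — the consumer picks whichever good has higher MU/price: 2/2 = 1 vs 7/10.2 = 0.6863.
q_1 gives more utility per dollar, so spend all income on q_1: q_1* = I/p_1, q_2* = 0.
Numerically: q_1* = 15.5, q_2* = 0.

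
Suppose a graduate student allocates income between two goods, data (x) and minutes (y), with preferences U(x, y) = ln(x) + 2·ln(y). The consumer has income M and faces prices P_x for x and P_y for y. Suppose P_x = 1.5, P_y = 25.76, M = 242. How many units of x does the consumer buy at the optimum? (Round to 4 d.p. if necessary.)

MU_x/MU_y = (y)/(2·x); tangency sets this equal to P_x/P_y.
Rearranging, P_y·y = 2·P_x·x. Substituting into the budget gives P_x·x·(1 + 2) = M.
Demand: x*(P_x,P_y,M) = 1/3·M/P_x and y* = 2/3·M/P_y.
At P_x=1.5, P_y=25.76, M=242: x* = 1/3·242/1.5 = 53.7778.

x* = 53.7778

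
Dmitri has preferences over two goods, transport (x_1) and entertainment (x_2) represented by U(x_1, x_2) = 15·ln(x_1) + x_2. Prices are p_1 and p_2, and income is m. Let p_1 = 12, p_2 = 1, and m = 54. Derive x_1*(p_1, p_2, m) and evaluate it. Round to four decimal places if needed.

MU_x_1 = 15/x_1, MU_x_2 = 1. Tangency: 15/x_1 = p_1/p_2.
So x_1*(p_1,p_2) = 15·p_2/p_1, independent of income; and x_2* = (m − 15·p_2)/p_2.
At the given prices: x_1* = 15·1/12 = 1.25.

x_1* = 1.25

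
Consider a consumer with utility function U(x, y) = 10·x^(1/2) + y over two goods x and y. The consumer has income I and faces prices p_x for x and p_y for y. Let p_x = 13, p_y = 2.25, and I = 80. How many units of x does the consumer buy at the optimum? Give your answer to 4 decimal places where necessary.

x* = 0.7489

MU_x = 5/√x, MU_y = 1. Tangency: 5/√x = p_x/p_y.
Solve: √x = 5·p_y/p_x, so x*(p_x,p_y) = (5·p_y/p_x)², and y* = (I − p_x·x*)/p_y.
Plugging in: x* = (5·2.25/13)² = 0.7489.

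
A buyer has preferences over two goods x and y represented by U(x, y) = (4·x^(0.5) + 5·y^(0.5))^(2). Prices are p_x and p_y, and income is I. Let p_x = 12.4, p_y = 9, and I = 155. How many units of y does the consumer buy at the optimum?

y* = 11.7597

From the CES first-order condition, (4/5)·(y/x)^(0.5) = p_x/p_y.
Hence y/x = ((5/4)·p_x/p_y)^(1/(0.5)), i.e. raised to the 2 power.
Substitute y = (y/x)·x into the budget: x* = I/(p_x + p_y·(y/x)).
Numerically y/x = 2.966049, so x* = 155/(12.4 + 9·2.966049) = 3.9648 and y* = 2.966049·3.9648 = 11.7597.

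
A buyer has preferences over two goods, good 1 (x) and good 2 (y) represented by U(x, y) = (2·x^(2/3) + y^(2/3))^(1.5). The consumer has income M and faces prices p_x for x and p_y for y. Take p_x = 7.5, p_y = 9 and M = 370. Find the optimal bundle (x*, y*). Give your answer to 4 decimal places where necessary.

From the CES first-order condition, 2·(y/x)^(1/3) = p_x/p_y.
Solve for the ratio: y/x = [(1/2)·p_x/p_y]^(3).
Substitute y = (y/x)·x into the budget: x* = M/(p_x + p_y·(y/x)).
Numerically y/x = 0.072338, so x* = 370/(7.5 + 9·0.072338) = 45.393 and y* = 0.072338·45.393 = 3.2836.

x* = 45.393, y* = 3.2836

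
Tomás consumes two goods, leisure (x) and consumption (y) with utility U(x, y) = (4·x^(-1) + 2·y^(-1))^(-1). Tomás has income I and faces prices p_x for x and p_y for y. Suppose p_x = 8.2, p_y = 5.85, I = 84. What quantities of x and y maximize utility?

With the ratio pinned down, the budget gives x* = I/(p_x + p_y·(y/x)) and y* = (y/x)·x*.
Numerically y/x = 0.837171, so x* = 84/(8.2 + 5.85·0.837171) = 6.4135 and y* = 0.837171·6.4135 = 5.3692.

x* = 6.4135, y* = 5.3692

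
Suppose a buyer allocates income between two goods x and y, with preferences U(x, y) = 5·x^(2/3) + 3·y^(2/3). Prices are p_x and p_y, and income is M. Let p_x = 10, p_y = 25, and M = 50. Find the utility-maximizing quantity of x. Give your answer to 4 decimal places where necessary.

MU_x ∝ 5·x^(-1/3), MU_y ∝ 3·y^(-1/3), so MRS = (5/3)·(y/x)^(1/3) = p_x/p_y.
Solve for the ratio: y/x = [(3/5)·p_x/p_y]^(3).
Substitute y = (y/x)·x into the budget: x* = M/(p_x + p_y·(y/x)).
Numerically y/x = 0.013824, so x* = 50/(10 + 25·0.013824) = 4.833.

x* = 4.833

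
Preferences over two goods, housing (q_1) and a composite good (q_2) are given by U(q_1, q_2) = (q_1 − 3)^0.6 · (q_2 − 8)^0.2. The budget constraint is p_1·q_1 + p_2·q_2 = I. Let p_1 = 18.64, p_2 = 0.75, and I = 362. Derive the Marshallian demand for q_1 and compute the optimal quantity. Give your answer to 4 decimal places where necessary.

q_1* = 15.074

Let q_1' = q_1−3, q_2' = q_2−8. MRS = 3·q_2'/q_1' = p_1/p_2.
After buying the subsistence bundle (3, 8), a share 0.75 of the remaining income goes to q_1: q_1* = 3 + 0.75·(I − 3p_1 − 8p_2)/p_1.
Discretionary income = 362 − 3·18.64 − 8·0.75 = 300.08; q_1* = 3 + 0.75·300.08/18.64 = 15.074.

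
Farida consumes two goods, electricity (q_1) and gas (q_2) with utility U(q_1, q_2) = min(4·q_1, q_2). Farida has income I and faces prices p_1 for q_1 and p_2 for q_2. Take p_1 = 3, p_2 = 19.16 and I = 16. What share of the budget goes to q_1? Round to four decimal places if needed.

Leontief preferences: the optimum is at the kink where q_1/1 = q_2/4, i.e. q_2 = 4·q_1.
Budget: p_1·q_1 + p_2·4·q_1 = I, so (p_1 + 4·p_2)·q_1 = I.
Demand: q_1*(p_1,p_2,I) = I/(p_1 + 4·p_2), q_2* = 4·I/(p_1 + 4·p_2).
Here 3 + 4·19.16 = 79.64, giving q_1* = 0.2009 and q_2* = 0.8036.
Expenditure on q_1: 3·0.2009 = 0.6027; share = 0.0377.

share on q_1 = 0.0377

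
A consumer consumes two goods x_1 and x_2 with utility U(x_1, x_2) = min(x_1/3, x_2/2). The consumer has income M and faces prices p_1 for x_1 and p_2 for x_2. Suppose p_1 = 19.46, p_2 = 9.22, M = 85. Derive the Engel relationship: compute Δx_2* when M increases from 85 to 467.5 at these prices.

Δx_2* = 9.9583

Leontief preferences: the optimum is at the kink where x_1/3 = x_2/2, i.e. x_2 = (2/3)·x_1.
Budget: p_1·x_1 + p_2·(2/3)·x_1 = M, so (3·p_1 + 2·p_2)·x_1 = 3·M.
Demand: x_1*(p_1,p_2,M) = 3·M/(3·p_1 + 2·p_2), x_2* = 2·M/(3·p_1 + 2·p_2).
Here 3·19.46 + 2·9.22 = 76.82, giving x_2* = 2.213.
At M' = 467.5: x_2* = 12.1713. Change: 12.1713 − 2.213 = 9.9583.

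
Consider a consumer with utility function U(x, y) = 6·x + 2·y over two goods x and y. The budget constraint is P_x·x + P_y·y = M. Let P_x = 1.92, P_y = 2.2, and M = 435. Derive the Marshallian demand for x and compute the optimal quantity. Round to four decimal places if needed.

x* = 226.5625

Linear utility — the consumer picks whichever good has higher MU/price: 6/1.92 = 3.125 vs 2/2.2 = 0.9091.
x gives more utility per dollar, so spend all income on x: x* = M/P_x, y* = 0.
Numerically: x* = 226.5625, y* = 0.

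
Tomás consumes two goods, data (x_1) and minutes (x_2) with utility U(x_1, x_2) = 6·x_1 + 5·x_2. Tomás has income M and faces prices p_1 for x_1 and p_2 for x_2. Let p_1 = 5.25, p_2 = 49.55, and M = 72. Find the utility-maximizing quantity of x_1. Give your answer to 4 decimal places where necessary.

x_1* = 13.7143

Linear utility — the consumer picks whichever good has higher MU/price: 6/5.25 = 1.1429 vs 5/49.55 = 0.1009.
x_1 gives more utility per dollar, so spend all income on x_1: x_1* = M/p_1, x_2* = 0.
Numerically: x_1* = 13.7143, x_2* = 0.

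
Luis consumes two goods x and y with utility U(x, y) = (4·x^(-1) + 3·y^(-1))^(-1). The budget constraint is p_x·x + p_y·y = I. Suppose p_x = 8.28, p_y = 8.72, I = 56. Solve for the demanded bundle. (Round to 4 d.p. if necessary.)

x* = 3.5808, y* = 3.0219

From the CES first-order condition, (4/3)·(y/x)^(2) = p_x/p_y.
Hence y/x = ((3/4)·p_x/p_y)^(1/(2)), i.e. raised to the 0.5 power.
With the ratio pinned down, the budget gives x* = I/(p_x + p_y·(y/x)) and y* = (y/x)·x*.
Numerically y/x = 0.843893, so x* = 56/(8.28 + 8.72·0.843893) = 3.5808 and y* = 0.843893·3.5808 = 3.0219.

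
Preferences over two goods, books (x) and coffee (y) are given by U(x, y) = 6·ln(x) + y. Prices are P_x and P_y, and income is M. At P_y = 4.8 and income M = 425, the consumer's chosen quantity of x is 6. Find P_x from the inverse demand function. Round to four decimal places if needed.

P_x = 4.8

Set MRS = P_x/P_y: (6/x)/1 = P_x/P_y.
So x*(P_x,P_y) = 6·P_y/P_x, independent of income; and y* = (M − 6·P_y)/P_y.
Set x* = 6 in the demand function and solve for P_x: P_x = 4.8.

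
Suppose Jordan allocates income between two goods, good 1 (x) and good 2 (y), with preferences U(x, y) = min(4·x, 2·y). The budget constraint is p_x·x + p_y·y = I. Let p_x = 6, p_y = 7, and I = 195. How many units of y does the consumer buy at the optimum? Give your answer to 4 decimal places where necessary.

Leontief preferences: the optimum is at the kink where x/2 = y/4, i.e. y = 2·x.
Budget: p_x·x + p_y·2·x = I, so (2·p_x + 4·p_y)·x = 2·I.
Demand: x*(p_x,p_y,I) = 2·I/(2·p_x + 4·p_y), y* = 4·I/(2·p_x + 4·p_y).
Here 2·6 + 4·7 = 40, giving y* = 19.5.

y* = 19.5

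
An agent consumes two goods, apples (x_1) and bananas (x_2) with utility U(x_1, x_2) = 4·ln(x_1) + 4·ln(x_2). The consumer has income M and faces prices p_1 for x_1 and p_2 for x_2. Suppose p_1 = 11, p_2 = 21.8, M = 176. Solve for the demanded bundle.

x_1* = 8, x_2* = 4.0367

Tangency: MRS = x_2/x_1 = p_1/p_2.
Rearranging, p_2·x_2 = p_1·x_1. Substituting into the budget gives p_1·x_1·(1 + 1) = M.
Demand: x_1*(p_1,p_2,M) = 0.5·M/p_1 and x_2* = 0.5·M/p_2.
At p_1=11, p_2=21.8, M=176: x_1* = 0.5·176/11 = 8, x_2* = 4.0367.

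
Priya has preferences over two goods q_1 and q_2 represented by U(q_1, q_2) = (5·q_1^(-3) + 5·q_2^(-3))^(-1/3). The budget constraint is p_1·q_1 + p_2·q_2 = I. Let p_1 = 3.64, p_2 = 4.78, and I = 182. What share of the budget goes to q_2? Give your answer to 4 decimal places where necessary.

MU_q_1 ∝ 5·q_1^(-4), MU_q_2 ∝ 5·q_2^(-4), so MRS = (q_2/q_1)^(4) = p_1/p_2.
Hence q_2/q_1 = (p_1/p_2)^(1/(4)), i.e. raised to the 0.25 power.
Substitute q_2 = (q_2/q_1)·q_1 into the budget: q_1* = I/(p_1 + p_2·(q_2/q_1)).
Numerically q_2/q_1 = 0.934154, so q_1* = 182/(3.64 + 4.78·0.934154) = 22.4546 and q_2* = 0.934154·22.4546 = 20.976.
Expenditure on q_2: 4.78·20.976 = 100.2654; share = 0.5509.

share on q_2 = 0.5509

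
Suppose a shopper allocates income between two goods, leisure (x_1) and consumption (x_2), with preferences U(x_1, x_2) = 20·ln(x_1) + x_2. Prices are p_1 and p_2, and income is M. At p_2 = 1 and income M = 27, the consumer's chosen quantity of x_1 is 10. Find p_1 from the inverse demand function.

MU_x_1 = 20/x_1, MU_x_2 = 1. Tangency: 20/x_1 = p_1/p_2.
So x_1*(p_1,p_2) = 20·p_2/p_1, independent of income; and x_2* = (M − 20·p_2)/p_2.
Set x_1* = 10 in the demand function and solve for p_1: p_1 = 2.

p_1 = 2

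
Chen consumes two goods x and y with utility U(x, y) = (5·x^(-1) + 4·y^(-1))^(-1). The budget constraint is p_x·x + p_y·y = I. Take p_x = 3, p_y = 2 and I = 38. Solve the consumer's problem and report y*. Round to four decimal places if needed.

y* = 8.0192

MU_x ∝ 5·x^(-2), MU_y ∝ 4·y^(-2), so MRS = (5/4)·(y/x)^(2) = p_x/p_y.
Solve for the ratio: y/x = [(4/5)·p_x/p_y]^(0.5).
With the ratio pinned down, the budget gives x* = I/(p_x + p_y·(y/x)) and y* = (y/x)·x*.
Numerically y/x = 1.095445, so x* = 38/(3 + 2·1.095445) = 7.3205 and y* = 1.095445·7.3205 = 8.0192.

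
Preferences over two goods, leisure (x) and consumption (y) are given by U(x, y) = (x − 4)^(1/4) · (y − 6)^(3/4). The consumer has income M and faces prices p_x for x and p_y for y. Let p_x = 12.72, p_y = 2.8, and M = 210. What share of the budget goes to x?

Discretionary income = 210 − 4·12.72 − 6·2.8 = 142.32; x* = 4 + 0.25·142.32/12.72 = 6.7972; y* = 6 + 0.75·142.32/2.8 = 44.1214.
Expenditure on x: 12.72·6.7972 = 86.46; share = 0.4117.

share on x = 0.4117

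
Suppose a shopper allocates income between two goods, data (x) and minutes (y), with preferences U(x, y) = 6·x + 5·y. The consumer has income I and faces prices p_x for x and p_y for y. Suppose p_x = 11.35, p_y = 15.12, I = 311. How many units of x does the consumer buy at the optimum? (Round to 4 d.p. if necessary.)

x* = 27.4009

x gives more utility per dollar, so spend all income on x: x* = I/p_x, y* = 0.
Numerically: x* = 27.4009, y* = 0.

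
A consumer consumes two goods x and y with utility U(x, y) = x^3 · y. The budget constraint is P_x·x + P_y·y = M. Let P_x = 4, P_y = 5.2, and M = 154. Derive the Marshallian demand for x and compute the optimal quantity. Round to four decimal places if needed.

x* = 28.875

Demand: x*(P_x,P_y,M) = 0.75·M/P_x and y* = 0.25·M/P_y.
At P_x=4, P_y=5.2, M=154: x* = 0.75·154/4 = 28.875.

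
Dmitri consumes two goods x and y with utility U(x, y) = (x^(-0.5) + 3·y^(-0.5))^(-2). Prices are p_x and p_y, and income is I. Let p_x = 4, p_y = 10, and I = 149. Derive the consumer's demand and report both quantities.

Substitute y = (y/x)·x into the budget: x* = I/(p_x + p_y·(y/x)).
Numerically y/x = 1.129243, so x* = 149/(4 + 10·1.129243) = 9.7434 and y* = 1.129243·9.7434 = 11.0026.

x* = 9.7434, y* = 11.0026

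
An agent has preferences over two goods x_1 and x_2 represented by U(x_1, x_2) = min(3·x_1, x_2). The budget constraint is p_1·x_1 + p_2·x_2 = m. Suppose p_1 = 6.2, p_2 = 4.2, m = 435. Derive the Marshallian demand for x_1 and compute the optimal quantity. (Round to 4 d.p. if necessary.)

x_1* = 23.1383

With perfect complements, no substitution: consume in ratio x_1:x_2 = 1:3.
Budget: p_1·x_1 + p_2·3·x_1 = m, so (p_1 + 3·p_2)·x_1 = m.
Demand: x_1*(p_1,p_2,m) = m/(p_1 + 3·p_2), x_2* = 3·m/(p_1 + 3·p_2).
Here 6.2 + 3·4.2 = 18.8, giving x_1* = 23.1383.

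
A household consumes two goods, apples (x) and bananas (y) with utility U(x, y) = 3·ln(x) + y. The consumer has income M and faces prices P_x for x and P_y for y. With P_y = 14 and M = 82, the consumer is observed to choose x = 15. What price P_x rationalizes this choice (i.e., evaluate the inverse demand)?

MU_x = 3/x, MU_y = 1. Tangency: 3/x = P_x/P_y.
So x*(P_x,P_y) = 3·P_y/P_x, independent of income; and y* = (M − 3·P_y)/P_y.
Set x* = 15 in the demand function and solve for P_x: P_x = 2.8.

P_x = 2.8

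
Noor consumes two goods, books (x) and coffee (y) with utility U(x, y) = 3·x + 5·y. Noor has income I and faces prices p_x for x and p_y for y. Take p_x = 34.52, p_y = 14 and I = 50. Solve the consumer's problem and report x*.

x* = 0

Perfect substitutes: compare marginal utility per dollar. 3/p_x vs 5/p_y → 0.0869 vs 0.3571.
y gives more utility per dollar, so spend all income on y: y* = I/p_y, x* = 0.
Numerically: x* = 0, y* = 3.5714.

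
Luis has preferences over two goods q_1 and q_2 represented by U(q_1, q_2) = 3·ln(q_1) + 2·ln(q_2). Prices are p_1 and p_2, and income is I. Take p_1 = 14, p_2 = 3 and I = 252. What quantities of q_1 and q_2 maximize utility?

q_1* = 10.8, q_2* = 33.6

MU_q_1/MU_q_2 = (3·q_2)/(2·q_1); tangency sets this equal to p_1/p_2.
So 3·p_2·q_2 = 2·p_1·q_1; combined with the budget, a share 0.6 of income goes to q_1.
Demand: q_1*(p_1,p_2,I) = 0.6·I/p_1 and q_2* = 0.4·I/p_2.
At p_1=14, p_2=3, I=252: q_1* = 0.6·252/14 = 10.8, q_2* = 33.6.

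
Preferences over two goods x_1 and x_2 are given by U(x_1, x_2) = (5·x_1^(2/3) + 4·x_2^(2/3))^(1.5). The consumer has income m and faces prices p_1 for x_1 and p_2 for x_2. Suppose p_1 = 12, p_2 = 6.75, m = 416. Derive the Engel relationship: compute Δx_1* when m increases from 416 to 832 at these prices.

MRS = MU_x_1/MU_x_2 = (5/4)·(x_2/x_1)^(1/3). Set equal to p_1/p_2.
Solve for the ratio: x_2/x_1 = [(4/5)·p_1/p_2]^(3).
With the ratio pinned down, the budget gives x_1* = m/(p_1 + p_2·(x_2/x_1)) and x_2* = (x_2/x_1)·x_1*.
Numerically x_2/x_1 = 2.876752, so x_1* = 416/(12 + 6.75·2.876752) = 13.2408.
At m' = 832: x_1* = 26.4816. Change: 26.4816 − 13.2408 = 13.2408.

Δx_1* = 13.2408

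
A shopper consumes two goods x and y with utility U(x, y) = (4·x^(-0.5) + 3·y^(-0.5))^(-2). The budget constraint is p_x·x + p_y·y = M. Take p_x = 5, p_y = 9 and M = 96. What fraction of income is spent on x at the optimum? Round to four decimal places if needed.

From the CES first-order condition, (4/3)·(y/x)^(1.5) = p_x/p_y.
Hence y/x = ((3/4)·p_x/p_y)^(1/(1.5)), i.e. raised to the 2/3 power.
Substitute y = (y/x)·x into the budget: x* = M/(p_x + p_y·(y/x)).
Numerically y/x = 0.557861, so x* = 96/(5 + 9·0.557861) = 9.5801 and y* = 0.557861·9.5801 = 5.3444.
Expenditure on x: 5·9.5801 = 47.9006; share = 0.499.

share on x = 0.499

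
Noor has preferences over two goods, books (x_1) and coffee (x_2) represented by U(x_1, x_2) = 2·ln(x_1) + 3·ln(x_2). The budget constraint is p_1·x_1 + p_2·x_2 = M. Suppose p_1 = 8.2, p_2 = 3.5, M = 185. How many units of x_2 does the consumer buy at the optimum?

At p_1=8.2, p_2=3.5, M=185: x_2* = 0.6·185/3.5 = 31.7143.

x_2* = 31.7143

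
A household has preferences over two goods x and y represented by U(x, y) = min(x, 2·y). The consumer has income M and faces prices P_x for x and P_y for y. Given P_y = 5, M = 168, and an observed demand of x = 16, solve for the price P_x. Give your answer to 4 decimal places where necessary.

P_x = 8

Leontief preferences: the optimum is at the kink where x/2 = y/1, i.e. y = (1/2)·x.
Budget: P_x·x + P_y·(1/2)·x = M, so (2·P_x + P_y)·x = 2·M.
Demand: x*(P_x,P_y,M) = 2·M/(2·P_x + P_y), y* = M/(2·P_x + P_y).
Set x* = 16 in the demand function and solve for P_x: P_x = 8.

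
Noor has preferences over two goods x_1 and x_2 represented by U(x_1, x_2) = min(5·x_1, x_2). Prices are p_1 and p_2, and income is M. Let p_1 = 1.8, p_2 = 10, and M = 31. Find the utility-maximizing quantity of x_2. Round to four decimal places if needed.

x_2* = 2.9923

Leontief preferences: the optimum is at the kink where x_1/1 = x_2/5, i.e. x_2 = 5·x_1.
Budget: p_1·x_1 + p_2·5·x_1 = M, so (p_1 + 5·p_2)·x_1 = M.
Demand: x_1*(p_1,p_2,M) = M/(p_1 + 5·p_2), x_2* = 5·M/(p_1 + 5·p_2).
Here 1.8 + 5·10 = 51.8, giving x_2* = 2.9923.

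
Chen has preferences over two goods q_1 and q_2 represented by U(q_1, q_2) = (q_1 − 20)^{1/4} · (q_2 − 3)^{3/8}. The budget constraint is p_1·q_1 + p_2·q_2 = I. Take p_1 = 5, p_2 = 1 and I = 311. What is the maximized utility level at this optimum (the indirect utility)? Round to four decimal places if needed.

V = 12.3415

Let q_1' = q_1−20, q_2' = q_2−3. MRS = (2/3)·q_2'/q_1' = p_1/p_2.
Substituting into the budget: q_1* = 20 + 0.4·(I − 20·p_1 − 3·p_2)/p_1, and q_2* = 3 + 0.6·(…)/p_2.
Discretionary income = 311 − 20·5 − 3·1 = 208; q_1* = 20 + 0.4·208/5 = 36.64; q_2* = 3 + 0.6·208/1 = 127.8.
Utility at the optimum: U(36.64, 127.8) = 12.3415.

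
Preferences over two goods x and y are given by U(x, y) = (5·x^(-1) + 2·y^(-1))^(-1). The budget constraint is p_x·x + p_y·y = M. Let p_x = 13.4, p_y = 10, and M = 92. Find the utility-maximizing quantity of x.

MU_x ∝ 5·x^(-2), MU_y ∝ 2·y^(-2), so MRS = (5/2)·(y/x)^(2) = p_x/p_y.
Solve for the ratio: y/x = [(2/5)·p_x/p_y]^(0.5).
With the ratio pinned down, the budget gives x* = M/(p_x + p_y·(y/x)) and y* = (y/x)·x*.
Numerically y/x = 0.73212, so x* = 92/(13.4 + 10·0.73212) = 4.4399.

x* = 4.4399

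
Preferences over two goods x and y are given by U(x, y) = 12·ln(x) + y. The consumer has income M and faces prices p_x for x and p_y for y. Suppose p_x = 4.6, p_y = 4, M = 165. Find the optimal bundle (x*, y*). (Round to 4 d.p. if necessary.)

x* = 10.4348, y* = 29.25

Set MRS = p_x/p_y: (12/x)/1 = p_x/p_y.
So x*(p_x,p_y) = 12·p_y/p_x, independent of income; and y* = (M − 12·p_y)/p_y.
At the given prices: x* = 12·4/4.6 = 10.4348, and y* = 29.25.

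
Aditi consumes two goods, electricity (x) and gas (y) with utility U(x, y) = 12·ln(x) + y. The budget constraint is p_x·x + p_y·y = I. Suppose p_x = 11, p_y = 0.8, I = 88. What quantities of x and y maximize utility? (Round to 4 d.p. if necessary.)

x* = 0.8727, y* = 98

Set MRS = p_x/p_y: (12/x)/1 = p_x/p_y.
So x*(p_x,p_y) = 12·p_y/p_x, independent of income; and y* = (I − 12·p_y)/p_y.
At the given prices: x* = 12·0.8/11 = 0.8727, and y* = 98.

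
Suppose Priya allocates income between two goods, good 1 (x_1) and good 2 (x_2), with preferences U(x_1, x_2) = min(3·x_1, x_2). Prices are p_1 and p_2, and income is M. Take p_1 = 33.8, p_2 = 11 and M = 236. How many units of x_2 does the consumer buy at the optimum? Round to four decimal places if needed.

x_2* = 10.5988

Leontief preferences: the optimum is at the kink where x_1/1 = x_2/3, i.e. x_2 = 3·x_1.
Budget: p_1·x_1 + p_2·3·x_1 = M, so (p_1 + 3·p_2)·x_1 = M.
Demand: x_1*(p_1,p_2,M) = M/(p_1 + 3·p_2), x_2* = 3·M/(p_1 + 3·p_2).
Here 33.8 + 3·11 = 66.8, giving x_2* = 10.5988.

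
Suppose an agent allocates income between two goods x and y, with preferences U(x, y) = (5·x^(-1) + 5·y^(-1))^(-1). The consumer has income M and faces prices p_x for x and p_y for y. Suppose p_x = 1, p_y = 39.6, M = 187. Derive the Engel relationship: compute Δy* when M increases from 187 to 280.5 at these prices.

Δy* = 2.0374

From the CES first-order condition, (y/x)^(2) = p_x/p_y.
Solve for the ratio: y/x = [p_x/p_y]^(0.5).
With the ratio pinned down, the budget gives x* = M/(p_x + p_y·(y/x)) and y* = (y/x)·x*.
Numerically y/x = 0.15891, so x* = 187/(1 + 39.6·0.15891) = 25.6415 and y* = 0.15891·25.6415 = 4.0747.
At M' = 280.5: y* = 6.1121. Change: 6.1121 − 4.0747 = 2.0374.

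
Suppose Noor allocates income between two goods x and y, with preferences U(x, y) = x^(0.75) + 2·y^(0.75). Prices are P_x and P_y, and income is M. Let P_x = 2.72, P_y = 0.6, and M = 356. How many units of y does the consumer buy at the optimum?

y* = 592.9356

MU_x ∝ x^(-0.25), MU_y ∝ 2·y^(-0.25), so MRS = (1/2)·(y/x)^(0.25) = P_x/P_y.
Solve for the ratio: y/x = [2·P_x/P_y]^(4).
Substitute y = (y/x)·x into the budget: x* = M/(P_x + P_y·(y/x)).
Numerically y/x = 6757.570686, so x* = 356/(2.72 + 0.6·6757.570686) = 0.0877 and y* = 6757.570686·0.0877 = 592.9356.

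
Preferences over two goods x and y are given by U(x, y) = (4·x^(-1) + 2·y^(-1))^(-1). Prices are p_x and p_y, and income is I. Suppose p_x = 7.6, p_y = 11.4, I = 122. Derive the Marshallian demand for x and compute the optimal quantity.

From the CES first-order condition, 2·(y/x)^(2) = p_x/p_y.
Hence y/x = ((1/2)·p_x/p_y)^(1/(2)), i.e. raised to the 0.5 power.
Substitute y = (y/x)·x into the budget: x* = I/(p_x + p_y·(y/x)).
Numerically y/x = 0.57735, so x* = 122/(7.6 + 11.4·0.57735) = 8.6026.

x* = 8.6026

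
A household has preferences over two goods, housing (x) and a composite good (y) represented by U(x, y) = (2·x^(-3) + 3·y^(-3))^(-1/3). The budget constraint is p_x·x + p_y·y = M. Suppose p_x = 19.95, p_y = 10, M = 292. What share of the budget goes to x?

share on x = 0.6027

MRS = MU_x/MU_y = (2/3)·(y/x)^(4). Set equal to p_x/p_y.
Hence y/x = ((3/2)·p_x/p_y)^(1/(4)), i.e. raised to the 0.25 power.
Substitute y = (y/x)·x into the budget: x* = M/(p_x + p_y·(y/x)).
Numerically y/x = 1.315251, so x* = 292/(19.95 + 10·1.315251) = 8.8211 and y* = 1.315251·8.8211 = 11.6019.
Expenditure on x: 19.95·8.8211 = 175.9806; share = 0.6027.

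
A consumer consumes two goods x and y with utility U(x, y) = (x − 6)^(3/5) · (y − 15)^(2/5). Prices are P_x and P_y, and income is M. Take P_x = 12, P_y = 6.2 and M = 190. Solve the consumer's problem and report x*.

x* = 7.25

MRS = (3/2)·(y−15)/(x−6). Tangency with P_x/P_y gives y−15 = (2/3)·(P_x/P_y)·(x−6).
Substituting into the budget: x* = 6 + 0.6·(M − 6·P_x − 15·P_y)/P_x, and y* = 15 + 0.4·(…)/P_y.
Discretionary income = 190 − 6·12 − 15·6.2 = 25; x* = 6 + 0.6·25/12 = 7.25.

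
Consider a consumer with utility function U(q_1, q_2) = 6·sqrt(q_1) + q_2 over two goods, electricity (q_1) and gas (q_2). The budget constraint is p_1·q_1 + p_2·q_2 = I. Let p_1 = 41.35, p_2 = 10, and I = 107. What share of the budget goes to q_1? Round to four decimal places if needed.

MU_q_1 = 3/√q_1, MU_q_2 = 1. Tangency: 3/√q_1 = p_1/p_2.
Solve: √q_1 = 3·p_2/p_1, so q_1*(p_1,p_2) = (3·p_2/p_1)², and q_2* = (I − p_1·q_1*)/p_2.
Plugging in: q_1* = (3·10/41.35)² = 0.5264, q_2* = 8.5235.
Expenditure on q_1: 41.35·0.5264 = 21.7654; share = 0.2034.

share on q_1 = 0.2034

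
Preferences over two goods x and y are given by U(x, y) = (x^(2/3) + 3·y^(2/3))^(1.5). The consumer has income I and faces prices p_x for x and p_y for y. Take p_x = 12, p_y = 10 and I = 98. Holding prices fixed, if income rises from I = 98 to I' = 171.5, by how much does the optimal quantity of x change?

Δx* = 0.1536

MRS = MU_x/MU_y = (1/3)·(y/x)^(1/3). Set equal to p_x/p_y.
Solve for the ratio: y/x = [3·p_x/p_y]^(3).
With the ratio pinned down, the budget gives x* = I/(p_x + p_y·(y/x)) and y* = (y/x)·x*.
Numerically y/x = 46.656, so x* = 98/(12 + 10·46.656) = 0.2048.
At I' = 171.5: x* = 0.3584. Change: 0.3584 − 0.2048 = 0.1536.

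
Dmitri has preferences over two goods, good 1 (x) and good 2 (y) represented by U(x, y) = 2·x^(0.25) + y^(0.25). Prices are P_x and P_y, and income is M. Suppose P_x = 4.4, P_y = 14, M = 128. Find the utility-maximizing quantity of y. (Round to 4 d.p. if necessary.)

From the CES first-order condition, 2·(y/x)^(0.75) = P_x/P_y.
Hence y/x = ((1/2)·P_x/P_y)^(1/(0.75)), i.e. raised to the 4/3 power.
With the ratio pinned down, the budget gives x* = M/(P_x + P_y·(y/x)) and y* = (y/x)·x*.
Numerically y/x = 0.084799, so x* = 128/(4.4 + 14·0.084799) = 22.9095 and y* = 0.084799·22.9095 = 1.9427.

y* = 1.9427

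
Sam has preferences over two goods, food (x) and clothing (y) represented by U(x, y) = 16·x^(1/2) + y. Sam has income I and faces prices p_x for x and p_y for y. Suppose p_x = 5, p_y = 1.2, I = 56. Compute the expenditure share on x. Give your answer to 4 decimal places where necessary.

share on x = 0.3291

Set MRS = p_x/p_y: 8·x^(−1/2) = p_x/p_y.
Solve: √x = 8·p_y/p_x, so x*(p_x,p_y) = (8·p_y/p_x)², and y* = (I − p_x·x*)/p_y.
Plugging in: x* = (8·1.2/5)² = 3.6864, y* = 31.3067.
Expenditure on x: 5·3.6864 = 18.432; share = 0.3291.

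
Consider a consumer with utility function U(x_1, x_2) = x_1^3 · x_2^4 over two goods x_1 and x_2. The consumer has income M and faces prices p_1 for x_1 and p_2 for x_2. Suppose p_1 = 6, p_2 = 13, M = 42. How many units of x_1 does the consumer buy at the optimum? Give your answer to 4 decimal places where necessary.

x_1* = 3

Tangency: MRS = (3/4)·x_2/x_1 = p_1/p_2.
So 3·p_2·x_2 = 4·p_1·x_1; combined with the budget, a share 3/7 of income goes to x_1.
Demand: x_1*(p_1,p_2,M) = 3/7·M/p_1 and x_2* = 4/7·M/p_2.
At p_1=6, p_2=13, M=42: x_1* = 3/7·42/6 = 3.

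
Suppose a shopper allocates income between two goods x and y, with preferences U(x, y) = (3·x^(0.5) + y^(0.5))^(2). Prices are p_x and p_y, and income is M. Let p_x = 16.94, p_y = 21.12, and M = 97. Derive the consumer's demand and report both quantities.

From the CES first-order condition, 3·(y/x)^(0.5) = p_x/p_y.
Hence y/x = ((1/3)·p_x/p_y)^(1/(0.5)), i.e. raised to the 2 power.
With the ratio pinned down, the budget gives x* = M/(p_x + p_y·(y/x)) and y* = (y/x)·x*.
Numerically y/x = 0.071482, so x* = 97/(16.94 + 21.12·0.071482) = 5.2575 and y* = 0.071482·5.2575 = 0.3758.

x* = 5.2575, y* = 0.3758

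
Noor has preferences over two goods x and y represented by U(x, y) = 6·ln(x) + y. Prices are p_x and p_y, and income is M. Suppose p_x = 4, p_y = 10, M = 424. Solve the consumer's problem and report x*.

x* = 15

MU_x = 6/x, MU_y = 1. Tangency: 6/x = p_x/p_y.
So x*(p_x,p_y) = 6·p_y/p_x, independent of income; and y* = (M − 6·p_y)/p_y.
At the given prices: x* = 6·10/4 = 15.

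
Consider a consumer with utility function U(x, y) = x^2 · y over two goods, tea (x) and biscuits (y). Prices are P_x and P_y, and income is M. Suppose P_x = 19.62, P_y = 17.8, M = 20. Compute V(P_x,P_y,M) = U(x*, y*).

V = 0.173

The MRS is 2·y/x. Set MRS = P_x/P_y.
So 2·P_y·y = P_x·x; combined with the budget, a share 2/3 of income goes to x.
Demand: x*(P_x,P_y,M) = 2/3·M/P_x and y* = 1/3·M/P_y.
At P_x=19.62, P_y=17.8, M=20: x* = 2/3·20/19.62 = 0.6796, y* = 0.3745.
Utility at the optimum: U(0.6796, 0.3745) = 0.173.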